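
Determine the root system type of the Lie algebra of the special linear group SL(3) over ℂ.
This is sl(3), which has dimension 3^2 - 1 = 8 and rank 3 - 1 = 2 (a Cartan subalgebra is the diagonal traceless matrices). In the classification of classical Lie algebras, the special linear algebra sl(n+1) has type A_n; here n = 2, so the Dynkin diagram is a chain of 2 nodes with single edges (A_2). Hence the type is A_2.

A_2 (sl(3))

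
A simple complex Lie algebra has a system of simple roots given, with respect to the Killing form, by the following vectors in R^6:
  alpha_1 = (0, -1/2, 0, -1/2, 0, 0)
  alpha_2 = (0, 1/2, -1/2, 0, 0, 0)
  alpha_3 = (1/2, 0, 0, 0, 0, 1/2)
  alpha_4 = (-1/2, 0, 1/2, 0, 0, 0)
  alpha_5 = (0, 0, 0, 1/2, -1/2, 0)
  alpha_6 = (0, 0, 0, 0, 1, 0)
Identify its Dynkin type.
C_6

Compute the Cartan integers a_ij = 2(alpha_i, alpha_j)/(alpha_j, alpha_j); the resulting 6x6 Cartan matrix is
[[2, -1, 0, 0, -1, 0], [-1, 2, 0, -1, 0, 0], [0, 0, 2, -1, 0, 0], [0, -1, -1, 2, 0, 0], [-1, 0, 0, 0, 2, -1], [0, 0, 0, 0, -2, 2]].
The roots have two lengths (squared-length ratio 2:1); the short ones are alpha_{1,2,3,4,5}. The associated Dynkin diagram is a chain of 6 nodes with a double edge at one end; the terminal node there is the unique long simple root (C_6), so the type is C_6 (the algebra sp(12)).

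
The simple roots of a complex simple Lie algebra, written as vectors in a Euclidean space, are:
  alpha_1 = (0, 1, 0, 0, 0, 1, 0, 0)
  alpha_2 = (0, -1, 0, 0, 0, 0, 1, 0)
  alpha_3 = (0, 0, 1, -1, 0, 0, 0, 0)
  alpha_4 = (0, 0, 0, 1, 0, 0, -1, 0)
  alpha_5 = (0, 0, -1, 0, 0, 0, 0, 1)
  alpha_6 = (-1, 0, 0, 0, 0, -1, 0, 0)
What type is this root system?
A6

Compute the Cartan integers a_ij = 2(alpha_i, alpha_j)/(alpha_j, alpha_j); the resulting 6x6 Cartan matrix is
[[2, -1, 0, 0, 0, -1], [-1, 2, 0, -1, 0, 0], [0, 0, 2, -1, -1, 0], [0, -1, -1, 2, 0, 0], [0, 0, -1, 0, 2, 0], [-1, 0, 0, 0, 0, 2]].
All simple roots have the same length, so the diagram is simply laced. The associated Dynkin diagram is a chain of 6 nodes with single edges (A_6), so the type is A_6 (the algebra sl(7)).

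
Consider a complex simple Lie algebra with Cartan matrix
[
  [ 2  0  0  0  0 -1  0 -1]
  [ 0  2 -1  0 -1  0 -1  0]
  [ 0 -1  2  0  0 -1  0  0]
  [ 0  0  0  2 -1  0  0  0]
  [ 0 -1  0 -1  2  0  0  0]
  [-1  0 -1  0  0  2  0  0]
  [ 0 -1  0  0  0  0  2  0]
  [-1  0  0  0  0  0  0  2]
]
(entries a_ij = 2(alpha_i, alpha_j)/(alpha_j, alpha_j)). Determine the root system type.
The matrix has rank 8 with 2's on the diagonal. Reading the off-diagonal entries as Dynkin edges (a single edge where a_ij = a_ji = -1; a double or triple edge where a_ij * a_ji = 2 or 3), the diagram is a chain of 7 nodes with one extra node attached to the third node from one end (E_8). One simple-root ordering that puts it in standard form is (alpha_4, alpha_7, alpha_5, alpha_2, alpha_3, alpha_6, alpha_1, alpha_8). So the algebra is type E_8.

type E_8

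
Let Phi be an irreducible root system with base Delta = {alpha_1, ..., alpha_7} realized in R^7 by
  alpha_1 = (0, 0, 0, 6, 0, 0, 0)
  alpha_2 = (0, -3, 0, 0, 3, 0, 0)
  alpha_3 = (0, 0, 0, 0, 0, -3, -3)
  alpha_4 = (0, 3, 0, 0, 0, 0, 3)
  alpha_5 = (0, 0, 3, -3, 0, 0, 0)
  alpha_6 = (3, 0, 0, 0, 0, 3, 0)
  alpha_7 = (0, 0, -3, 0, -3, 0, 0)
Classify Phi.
C_7 (sp(14))

Compute the Cartan integers a_ij = 2(alpha_i, alpha_j)/(alpha_j, alpha_j); the resulting 7x7 Cartan matrix is
[[2, 0, 0, 0, -2, 0, 0], [0, 2, 0, -1, 0, 0, -1], [0, 0, 2, -1, 0, -1, 0], [0, -1, -1, 2, 0, 0, 0], [-1, 0, 0, 0, 2, 0, -1], [0, 0, -1, 0, 0, 2, 0], [0, -1, 0, 0, -1, 0, 2]].
The roots have two lengths (squared-length ratio 2:1); the short ones are alpha_{2,3,4,5,6,7}. The associated Dynkin diagram is a chain of 7 nodes with a double edge at one end; the terminal node there is the unique long simple root (C_7), so the type is C_7 (the algebra sp(14)).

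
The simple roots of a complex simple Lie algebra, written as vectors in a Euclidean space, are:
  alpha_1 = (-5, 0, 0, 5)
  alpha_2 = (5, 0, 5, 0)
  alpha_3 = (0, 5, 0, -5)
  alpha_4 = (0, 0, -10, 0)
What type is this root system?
C_4

Compute the Cartan integers a_ij = 2(alpha_i, alpha_j)/(alpha_j, alpha_j); the resulting 4x4 Cartan matrix is
[[2, -1, -1, 0], [-1, 2, 0, -1], [-1, 0, 2, 0], [0, -2, 0, 2]].
The roots have two lengths (squared-length ratio 2:1); the short ones are alpha_{1,2,3}. The associated Dynkin diagram is a chain of 4 nodes with a double edge at one end; the terminal node there is the unique long simple root (C_4), so the type is C_4 (the algebra sp(8)).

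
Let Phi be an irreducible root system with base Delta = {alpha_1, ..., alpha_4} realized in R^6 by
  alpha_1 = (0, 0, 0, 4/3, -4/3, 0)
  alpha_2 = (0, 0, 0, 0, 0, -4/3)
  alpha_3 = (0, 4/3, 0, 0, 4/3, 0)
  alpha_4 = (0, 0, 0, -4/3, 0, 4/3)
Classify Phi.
B4

Compute the Cartan integers a_ij = 2(alpha_i, alpha_j)/(alpha_j, alpha_j); the resulting 4x4 Cartan matrix is
[[2, 0, -1, -1], [0, 2, 0, -1], [-1, 0, 2, 0], [-1, -2, 0, 2]].
The roots have two lengths (squared-length ratio 2:1); the short ones are alpha_{2}. The associated Dynkin diagram is a chain of 4 nodes with a double edge at one end; the terminal node there is the unique short simple root (B_4), so the type is B_4 (the algebra so(9)).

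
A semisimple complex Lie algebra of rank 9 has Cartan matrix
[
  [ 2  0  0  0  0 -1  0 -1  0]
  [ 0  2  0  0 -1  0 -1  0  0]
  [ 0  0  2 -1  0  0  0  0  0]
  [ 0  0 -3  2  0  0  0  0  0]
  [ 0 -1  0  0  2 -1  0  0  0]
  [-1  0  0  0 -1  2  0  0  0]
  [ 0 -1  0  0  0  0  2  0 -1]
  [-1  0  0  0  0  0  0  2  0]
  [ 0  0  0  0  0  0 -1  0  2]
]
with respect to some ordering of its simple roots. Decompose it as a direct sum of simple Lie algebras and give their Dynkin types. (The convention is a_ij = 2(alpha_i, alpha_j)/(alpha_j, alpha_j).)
A7 ⊕ G2

The diagram associated to this matrix has two connected components: the simple roots {alpha_1, alpha_2, alpha_5, alpha_6, alpha_7, alpha_8, alpha_9} form a chain of 7 nodes with single edges (A_7), and {alpha_3, alpha_4} form two nodes joined by a triple edge (G_2). A semisimple Lie algebra decomposes uniquely as the direct sum of simple ideals, one per connected component of its Dynkin diagram, so g ≅ A_7 ⊕ G_2 (dimension 63 + 14 = 77).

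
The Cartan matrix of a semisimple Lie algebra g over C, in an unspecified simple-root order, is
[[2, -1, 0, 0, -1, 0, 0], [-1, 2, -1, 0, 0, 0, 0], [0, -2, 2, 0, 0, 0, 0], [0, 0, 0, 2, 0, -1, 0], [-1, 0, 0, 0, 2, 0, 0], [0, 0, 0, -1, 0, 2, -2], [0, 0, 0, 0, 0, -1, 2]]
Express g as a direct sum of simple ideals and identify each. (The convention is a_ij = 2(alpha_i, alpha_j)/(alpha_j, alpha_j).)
B3 + C4

The diagram associated to this matrix has two connected components: the simple roots {alpha_4, alpha_6, alpha_7} form a chain of 3 nodes with a double edge at one end; the terminal node there is the unique short simple root (B_3), and {alpha_1, alpha_2, alpha_3, alpha_5} form a chain of 4 nodes with a double edge at one end; the terminal node there is the unique long simple root (C_4). A semisimple Lie algebra decomposes uniquely as the direct sum of simple ideals, one per connected component of its Dynkin diagram, so g ≅ B_3 ⊕ C_4 (dimension 21 + 36 = 57).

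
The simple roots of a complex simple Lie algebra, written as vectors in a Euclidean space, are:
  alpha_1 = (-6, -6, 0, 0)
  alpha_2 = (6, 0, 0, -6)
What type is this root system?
Compute the Cartan integers a_ij = 2(alpha_i, alpha_j)/(alpha_j, alpha_j); the resulting 2x2 Cartan matrix is
[[2, -1], [-1, 2]].
All simple roots have the same length, so the diagram is simply laced. The associated Dynkin diagram is a chain of 2 nodes with single edges (A_2), so the type is A_2 (the algebra sl(3)).

A_2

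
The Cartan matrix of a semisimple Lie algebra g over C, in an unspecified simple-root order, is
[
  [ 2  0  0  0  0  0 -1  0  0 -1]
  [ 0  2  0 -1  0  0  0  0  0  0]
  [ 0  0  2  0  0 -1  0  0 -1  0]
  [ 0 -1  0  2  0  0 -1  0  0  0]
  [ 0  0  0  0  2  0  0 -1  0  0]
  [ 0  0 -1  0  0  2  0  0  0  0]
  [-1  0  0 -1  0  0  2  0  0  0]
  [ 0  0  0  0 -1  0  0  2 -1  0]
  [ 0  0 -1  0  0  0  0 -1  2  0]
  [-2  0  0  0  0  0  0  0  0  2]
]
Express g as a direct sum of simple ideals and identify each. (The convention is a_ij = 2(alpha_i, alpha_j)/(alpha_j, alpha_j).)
The diagram associated to this matrix has two connected components: the simple roots {alpha_3, alpha_5, alpha_6, alpha_8, alpha_9} form a chain of 5 nodes with single edges (A_5), and {alpha_1, alpha_2, alpha_4, alpha_7, alpha_10} form a chain of 5 nodes with a double edge at one end; the terminal node there is the unique long simple root (C_5). A semisimple Lie algebra decomposes uniquely as the direct sum of simple ideals, one per connected component of its Dynkin diagram, so g ≅ A_5 ⊕ C_5 (dimension 35 + 55 = 90).

A_5 (sl(6)) ⊕ C_5 (sp(10))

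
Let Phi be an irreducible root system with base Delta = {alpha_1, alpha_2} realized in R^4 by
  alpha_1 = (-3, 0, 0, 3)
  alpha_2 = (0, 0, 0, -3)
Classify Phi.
Compute the Cartan integers a_ij = 2(alpha_i, alpha_j)/(alpha_j, alpha_j); the resulting 2x2 Cartan matrix is
[[2, -2], [-1, 2]].
The roots have two lengths (squared-length ratio 2:1); the short ones are alpha_{2}. The associated Dynkin diagram is a chain of 2 nodes with a double edge at one end; the terminal node there is the unique short simple root (B_2), so the type is B_2 (the algebra so(5)).

B2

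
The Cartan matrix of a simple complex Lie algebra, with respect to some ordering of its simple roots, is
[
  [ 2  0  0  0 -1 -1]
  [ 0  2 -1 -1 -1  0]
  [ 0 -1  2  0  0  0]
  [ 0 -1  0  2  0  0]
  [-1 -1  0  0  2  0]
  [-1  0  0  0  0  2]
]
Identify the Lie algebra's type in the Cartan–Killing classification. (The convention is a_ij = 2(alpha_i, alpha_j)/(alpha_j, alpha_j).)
D_6

The matrix has rank 6 with 2's on the diagonal. Reading the off-diagonal entries as Dynkin edges (a single edge where a_ij = a_ji = -1; a double or triple edge where a_ij * a_ji = 2 or 3), the diagram is a chain of 4 nodes with a fork of two nodes at one end (D_6). One simple-root ordering that puts it in standard form is (alpha_6, alpha_1, alpha_5, alpha_2, alpha_3, alpha_4). So the algebra is type D_6, i.e. so(12).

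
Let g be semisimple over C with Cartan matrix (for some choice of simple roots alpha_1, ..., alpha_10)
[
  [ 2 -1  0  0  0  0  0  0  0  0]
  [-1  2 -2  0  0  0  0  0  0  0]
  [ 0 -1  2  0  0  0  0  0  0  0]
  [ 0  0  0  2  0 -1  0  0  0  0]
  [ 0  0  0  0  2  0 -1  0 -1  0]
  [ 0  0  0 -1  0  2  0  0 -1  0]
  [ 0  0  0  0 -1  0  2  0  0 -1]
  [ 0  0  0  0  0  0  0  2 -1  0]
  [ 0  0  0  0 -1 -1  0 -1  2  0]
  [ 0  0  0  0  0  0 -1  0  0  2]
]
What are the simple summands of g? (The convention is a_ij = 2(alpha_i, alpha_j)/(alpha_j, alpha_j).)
The diagram associated to this matrix has two connected components: the simple roots {alpha_1, alpha_2, alpha_3} form a chain of 3 nodes with a double edge at one end; the terminal node there is the unique short simple root (B_3), and {alpha_4, alpha_5, alpha_6, alpha_7, alpha_8, alpha_9, alpha_10} form a chain of 6 nodes with one extra node attached to the third node from one end (E_7). A semisimple Lie algebra decomposes uniquely as the direct sum of simple ideals, one per connected component of its Dynkin diagram, so g ≅ B_3 ⊕ E_7 (dimension 21 + 133 = 154).

B3 + E7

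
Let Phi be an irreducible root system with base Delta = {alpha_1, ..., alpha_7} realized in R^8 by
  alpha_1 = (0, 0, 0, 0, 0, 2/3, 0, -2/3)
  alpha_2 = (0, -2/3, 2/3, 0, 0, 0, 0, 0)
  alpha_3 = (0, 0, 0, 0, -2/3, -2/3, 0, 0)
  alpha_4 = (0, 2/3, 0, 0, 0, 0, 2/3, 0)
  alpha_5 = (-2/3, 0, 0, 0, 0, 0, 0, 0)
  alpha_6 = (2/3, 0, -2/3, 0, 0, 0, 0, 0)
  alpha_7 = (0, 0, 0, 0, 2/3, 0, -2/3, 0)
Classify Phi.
Compute the Cartan integers a_ij = 2(alpha_i, alpha_j)/(alpha_j, alpha_j); the resulting 7x7 Cartan matrix is
[[2, 0, -1, 0, 0, 0, 0], [0, 2, 0, -1, 0, -1, 0], [-1, 0, 2, 0, 0, 0, -1], [0, -1, 0, 2, 0, 0, -1], [0, 0, 0, 0, 2, -1, 0], [0, -1, 0, 0, -2, 2, 0], [0, 0, -1, -1, 0, 0, 2]].
The roots have two lengths (squared-length ratio 2:1); the short ones are alpha_{5}. The associated Dynkin diagram is a chain of 7 nodes with a double edge at one end; the terminal node there is the unique short simple root (B_7), so the type is B_7 (the algebra so(15)).

type B_7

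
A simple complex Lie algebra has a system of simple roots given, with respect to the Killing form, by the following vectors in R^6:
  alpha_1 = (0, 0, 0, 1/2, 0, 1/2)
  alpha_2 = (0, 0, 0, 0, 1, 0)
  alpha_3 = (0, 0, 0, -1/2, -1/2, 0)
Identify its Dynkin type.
Compute the Cartan integers a_ij = 2(alpha_i, alpha_j)/(alpha_j, alpha_j); the resulting 3x3 Cartan matrix is
[[2, 0, -1], [0, 2, -2], [-1, -1, 2]].
The roots have two lengths (squared-length ratio 2:1); the short ones are alpha_{1,3}. The associated Dynkin diagram is a chain of 3 nodes with a double edge at one end; the terminal node there is the unique long simple root (C_3), so the type is C_3 (the algebra sp(6)).

C_3 (sp(6))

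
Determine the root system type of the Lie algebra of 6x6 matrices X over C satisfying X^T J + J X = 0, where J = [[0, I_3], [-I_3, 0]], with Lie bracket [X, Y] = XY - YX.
type C_3

This is sp(6), which has dimension 6(6+1)/2 = 21 and rank 6/2 = 3. In the classification of classical Lie algebras, the symplectic algebra sp(2n) has type C_n; here n = 3, so the Dynkin diagram is a chain of 3 nodes with a double edge at one end; the terminal node there is the unique long simple root (C_3). Hence the type is C_3.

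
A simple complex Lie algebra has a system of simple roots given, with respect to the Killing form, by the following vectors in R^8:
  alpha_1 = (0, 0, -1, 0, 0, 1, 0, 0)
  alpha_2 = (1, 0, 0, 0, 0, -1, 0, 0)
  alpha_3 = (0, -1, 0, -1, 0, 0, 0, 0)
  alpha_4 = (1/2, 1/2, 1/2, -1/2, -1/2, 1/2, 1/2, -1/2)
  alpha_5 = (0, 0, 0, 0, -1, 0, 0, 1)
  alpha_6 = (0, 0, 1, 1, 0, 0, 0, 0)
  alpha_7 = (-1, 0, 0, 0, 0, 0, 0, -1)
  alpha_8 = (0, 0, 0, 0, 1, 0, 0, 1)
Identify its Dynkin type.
Compute the Cartan integers a_ij = 2(alpha_i, alpha_j)/(alpha_j, alpha_j); the resulting 8x8 Cartan matrix is
[[2, -1, 0, 0, 0, -1, 0, 0], [-1, 2, 0, 0, 0, 0, -1, 0], [0, 0, 2, 0, 0, -1, 0, 0], [0, 0, 0, 2, 0, 0, 0, -1], [0, 0, 0, 0, 2, 0, -1, 0], [-1, 0, -1, 0, 0, 2, 0, 0], [0, -1, 0, 0, -1, 0, 2, -1], [0, 0, 0, -1, 0, 0, -1, 2]].
All simple roots have the same length, so the diagram is simply laced. The associated Dynkin diagram is a chain of 7 nodes with one extra node attached to the third node from one end (E_8), so the type is E_8.

E_8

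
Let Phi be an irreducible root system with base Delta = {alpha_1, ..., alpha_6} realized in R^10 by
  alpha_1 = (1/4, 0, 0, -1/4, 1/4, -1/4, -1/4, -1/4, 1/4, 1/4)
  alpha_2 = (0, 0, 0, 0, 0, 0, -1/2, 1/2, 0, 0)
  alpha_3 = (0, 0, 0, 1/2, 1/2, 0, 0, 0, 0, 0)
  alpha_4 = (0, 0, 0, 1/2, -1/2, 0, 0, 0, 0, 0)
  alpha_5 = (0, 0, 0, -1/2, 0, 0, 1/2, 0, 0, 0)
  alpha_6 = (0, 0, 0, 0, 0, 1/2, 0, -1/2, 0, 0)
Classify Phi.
E_6

Compute the Cartan integers a_ij = 2(alpha_i, alpha_j)/(alpha_j, alpha_j); the resulting 6x6 Cartan matrix is
[[2, 0, 0, -1, 0, 0], [0, 2, 0, 0, -1, -1], [0, 0, 2, 0, -1, 0], [-1, 0, 0, 2, -1, 0], [0, -1, -1, -1, 2, 0], [0, -1, 0, 0, 0, 2]].
All simple roots have the same length, so the diagram is simply laced. The associated Dynkin diagram is a chain of 5 nodes with one extra node attached to the third node from one end (E_6), so the type is E_6.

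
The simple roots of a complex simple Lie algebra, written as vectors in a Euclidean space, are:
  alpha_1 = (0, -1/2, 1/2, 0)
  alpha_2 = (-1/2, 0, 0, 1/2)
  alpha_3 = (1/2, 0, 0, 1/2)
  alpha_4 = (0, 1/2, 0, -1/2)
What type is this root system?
D_4

Compute the Cartan integers a_ij = 2(alpha_i, alpha_j)/(alpha_j, alpha_j); the resulting 4x4 Cartan matrix is
[[2, 0, 0, -1], [0, 2, 0, -1], [0, 0, 2, -1], [-1, -1, -1, 2]].
All simple roots have the same length, so the diagram is simply laced. The associated Dynkin diagram is a chain of 2 nodes with a fork of two nodes at one end (D_4), so the type is D_4 (the algebra so(8)).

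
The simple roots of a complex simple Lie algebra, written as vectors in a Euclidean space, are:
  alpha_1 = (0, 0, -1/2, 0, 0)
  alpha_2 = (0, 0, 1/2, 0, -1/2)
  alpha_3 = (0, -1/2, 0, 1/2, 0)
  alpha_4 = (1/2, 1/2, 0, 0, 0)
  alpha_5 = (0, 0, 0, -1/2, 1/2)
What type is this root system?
type B_5

Compute the Cartan integers a_ij = 2(alpha_i, alpha_j)/(alpha_j, alpha_j); the resulting 5x5 Cartan matrix is
[[2, -1, 0, 0, 0], [-2, 2, 0, 0, -1], [0, 0, 2, -1, -1], [0, 0, -1, 2, 0], [0, -1, -1, 0, 2]].
The roots have two lengths (squared-length ratio 2:1); the short ones are alpha_{1}. The associated Dynkin diagram is a chain of 5 nodes with a double edge at one end; the terminal node there is the unique short simple root (B_5), so the type is B_5 (the algebra so(11)).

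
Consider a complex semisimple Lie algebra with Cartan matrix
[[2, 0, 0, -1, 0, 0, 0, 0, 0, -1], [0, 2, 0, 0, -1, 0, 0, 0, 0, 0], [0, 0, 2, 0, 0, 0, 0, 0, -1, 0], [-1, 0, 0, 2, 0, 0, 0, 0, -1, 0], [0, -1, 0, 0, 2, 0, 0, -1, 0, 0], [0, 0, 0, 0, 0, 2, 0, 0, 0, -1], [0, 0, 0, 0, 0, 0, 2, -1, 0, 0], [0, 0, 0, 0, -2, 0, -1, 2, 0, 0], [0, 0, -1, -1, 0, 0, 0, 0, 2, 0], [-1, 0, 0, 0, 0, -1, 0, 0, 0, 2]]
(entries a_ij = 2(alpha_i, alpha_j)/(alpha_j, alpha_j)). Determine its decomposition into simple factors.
The diagram associated to this matrix has two connected components: the simple roots {alpha_1, alpha_3, alpha_4, alpha_6, alpha_9, alpha_10} form a chain of 6 nodes with single edges (A_6), and {alpha_2, alpha_5, alpha_7, alpha_8} form a chain of 4 nodes with a double edge between the middle two (F_4). A semisimple Lie algebra decomposes uniquely as the direct sum of simple ideals, one per connected component of its Dynkin diagram, so g ≅ A_6 ⊕ F_4 (dimension 48 + 52 = 100).

A_6 ⊕ F_4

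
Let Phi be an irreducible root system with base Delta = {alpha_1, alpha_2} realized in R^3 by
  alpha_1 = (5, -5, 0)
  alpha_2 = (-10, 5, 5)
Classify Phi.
Compute the Cartan integers a_ij = 2(alpha_i, alpha_j)/(alpha_j, alpha_j); the resulting 2x2 Cartan matrix is
[[2, -1], [-3, 2]].
The roots have two lengths (squared-length ratio 3:1); the short ones are alpha_{1}. The associated Dynkin diagram is two nodes joined by a triple edge (G_2), so the type is G_2.

G2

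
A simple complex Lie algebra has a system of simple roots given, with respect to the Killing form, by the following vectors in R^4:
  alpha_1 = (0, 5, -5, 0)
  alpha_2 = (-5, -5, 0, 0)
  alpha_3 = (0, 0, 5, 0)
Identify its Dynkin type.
Compute the Cartan integers a_ij = 2(alpha_i, alpha_j)/(alpha_j, alpha_j); the resulting 3x3 Cartan matrix is
[[2, -1, -2], [-1, 2, 0], [-1, 0, 2]].
The roots have two lengths (squared-length ratio 2:1); the short ones are alpha_{3}. The associated Dynkin diagram is a chain of 3 nodes with a double edge at one end; the terminal node there is the unique short simple root (B_3), so the type is B_3 (the algebra so(7)).

B_3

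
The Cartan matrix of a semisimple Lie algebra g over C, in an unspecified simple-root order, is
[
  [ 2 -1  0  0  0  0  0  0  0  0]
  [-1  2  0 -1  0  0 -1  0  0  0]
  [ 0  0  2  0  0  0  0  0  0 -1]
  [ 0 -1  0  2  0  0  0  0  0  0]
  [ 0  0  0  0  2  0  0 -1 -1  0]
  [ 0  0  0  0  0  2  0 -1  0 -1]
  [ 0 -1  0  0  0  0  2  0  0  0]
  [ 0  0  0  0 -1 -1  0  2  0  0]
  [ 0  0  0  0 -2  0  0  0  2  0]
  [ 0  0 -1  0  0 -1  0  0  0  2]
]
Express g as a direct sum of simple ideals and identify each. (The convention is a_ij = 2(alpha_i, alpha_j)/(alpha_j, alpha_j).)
type C_6 + type D_4

The diagram associated to this matrix has two connected components: the simple roots {alpha_3, alpha_5, alpha_6, alpha_8, alpha_9, alpha_10} form a chain of 6 nodes with a double edge at one end; the terminal node there is the unique long simple root (C_6), and {alpha_1, alpha_2, alpha_4, alpha_7} form a chain of 2 nodes with a fork of two nodes at one end (D_4). A semisimple Lie algebra decomposes uniquely as the direct sum of simple ideals, one per connected component of its Dynkin diagram, so g ≅ C_6 ⊕ D_4 (dimension 78 + 28 = 106).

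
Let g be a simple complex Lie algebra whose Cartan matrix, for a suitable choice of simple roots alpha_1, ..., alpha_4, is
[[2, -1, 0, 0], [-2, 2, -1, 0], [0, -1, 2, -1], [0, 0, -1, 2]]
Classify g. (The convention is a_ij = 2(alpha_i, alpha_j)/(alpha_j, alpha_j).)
The matrix has rank 4 with 2's on the diagonal. Reading the off-diagonal entries as Dynkin edges (a single edge where a_ij = a_ji = -1; a double or triple edge where a_ij * a_ji = 2 or 3), the diagram is a chain of 4 nodes with a double edge at one end; the terminal node there is the unique short simple root (B_4). One simple-root ordering that puts it in standard form is (alpha_4, alpha_3, alpha_2, alpha_1). So the algebra is type B_4, i.e. so(9).

B_4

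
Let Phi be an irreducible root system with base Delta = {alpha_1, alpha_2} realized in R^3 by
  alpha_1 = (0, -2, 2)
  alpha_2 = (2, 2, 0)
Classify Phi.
Compute the Cartan integers a_ij = 2(alpha_i, alpha_j)/(alpha_j, alpha_j); the resulting 2x2 Cartan matrix is
[[2, -1], [-1, 2]].
All simple roots have the same length, so the diagram is simply laced. The associated Dynkin diagram is a chain of 2 nodes with single edges (A_2), so the type is A_2 (the algebra sl(3)).

type A_2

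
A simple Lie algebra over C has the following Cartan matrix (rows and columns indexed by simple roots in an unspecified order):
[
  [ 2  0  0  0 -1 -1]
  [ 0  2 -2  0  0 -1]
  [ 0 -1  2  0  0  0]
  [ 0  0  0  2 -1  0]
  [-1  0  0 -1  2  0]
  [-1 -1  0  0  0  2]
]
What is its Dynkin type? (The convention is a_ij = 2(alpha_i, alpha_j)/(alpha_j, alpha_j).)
The matrix has rank 6 with 2's on the diagonal. Reading the off-diagonal entries as Dynkin edges (a single edge where a_ij = a_ji = -1; a double or triple edge where a_ij * a_ji = 2 or 3), the diagram is a chain of 6 nodes with a double edge at one end; the terminal node there is the unique short simple root (B_6). One simple-root ordering that puts it in standard form is (alpha_4, alpha_5, alpha_1, alpha_6, alpha_2, alpha_3). So the algebra is type B_6, i.e. so(13).

type B_6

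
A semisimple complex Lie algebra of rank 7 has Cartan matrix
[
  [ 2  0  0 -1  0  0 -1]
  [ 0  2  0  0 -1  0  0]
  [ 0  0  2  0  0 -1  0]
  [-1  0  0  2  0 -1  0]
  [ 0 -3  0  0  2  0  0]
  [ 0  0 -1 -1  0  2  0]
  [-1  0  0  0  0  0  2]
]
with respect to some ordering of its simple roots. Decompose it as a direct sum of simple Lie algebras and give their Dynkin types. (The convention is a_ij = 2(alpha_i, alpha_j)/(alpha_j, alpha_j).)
The diagram associated to this matrix has two connected components: the simple roots {alpha_1, alpha_3, alpha_4, alpha_6, alpha_7} form a chain of 5 nodes with single edges (A_5), and {alpha_2, alpha_5} form two nodes joined by a triple edge (G_2). A semisimple Lie algebra decomposes uniquely as the direct sum of simple ideals, one per connected component of its Dynkin diagram, so g ≅ A_5 ⊕ G_2 (dimension 35 + 14 = 49).

A_5 + G_2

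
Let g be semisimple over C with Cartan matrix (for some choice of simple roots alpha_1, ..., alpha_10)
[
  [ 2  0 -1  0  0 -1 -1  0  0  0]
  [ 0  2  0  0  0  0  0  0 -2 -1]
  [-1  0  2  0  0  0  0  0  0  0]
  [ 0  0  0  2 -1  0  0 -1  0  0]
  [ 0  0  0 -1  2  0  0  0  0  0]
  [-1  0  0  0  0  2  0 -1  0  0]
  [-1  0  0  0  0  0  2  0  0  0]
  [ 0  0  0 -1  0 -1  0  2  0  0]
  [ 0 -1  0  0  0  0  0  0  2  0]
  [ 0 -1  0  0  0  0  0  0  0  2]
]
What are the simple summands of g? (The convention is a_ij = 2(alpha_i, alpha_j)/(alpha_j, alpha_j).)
The diagram associated to this matrix has two connected components: the simple roots {alpha_2, alpha_9, alpha_10} form a chain of 3 nodes with a double edge at one end; the terminal node there is the unique short simple root (B_3), and {alpha_1, alpha_3, alpha_4, alpha_5, alpha_6, alpha_7, alpha_8} form a chain of 5 nodes with a fork of two nodes at one end (D_7). A semisimple Lie algebra decomposes uniquely as the direct sum of simple ideals, one per connected component of its Dynkin diagram, so g ≅ B_3 ⊕ D_7 (dimension 21 + 91 = 112).

B_3 ⊕ D_7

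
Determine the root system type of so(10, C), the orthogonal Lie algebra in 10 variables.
D_5

This is so(10) with 10 even, which has dimension 10(10-1)/2 = 45 and rank 10/2 = 5. In the classification of classical Lie algebras, the orthogonal algebra so(2n) in an even number of variables has type D_n; here n = 5, so the Dynkin diagram is a chain of 3 nodes with a fork of two nodes at one end (D_5). Hence the type is D_5.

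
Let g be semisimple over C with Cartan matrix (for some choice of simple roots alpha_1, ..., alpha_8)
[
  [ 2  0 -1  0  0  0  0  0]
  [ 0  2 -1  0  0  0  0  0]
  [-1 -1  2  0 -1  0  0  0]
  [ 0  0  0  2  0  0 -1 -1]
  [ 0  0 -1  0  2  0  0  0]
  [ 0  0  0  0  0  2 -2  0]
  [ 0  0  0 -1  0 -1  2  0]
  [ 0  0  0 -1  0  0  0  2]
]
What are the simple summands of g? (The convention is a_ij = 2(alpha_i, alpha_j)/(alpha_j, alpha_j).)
The diagram associated to this matrix has two connected components: the simple roots {alpha_4, alpha_6, alpha_7, alpha_8} form a chain of 4 nodes with a double edge at one end; the terminal node there is the unique long simple root (C_4), and {alpha_1, alpha_2, alpha_3, alpha_5} form a chain of 2 nodes with a fork of two nodes at one end (D_4). A semisimple Lie algebra decomposes uniquely as the direct sum of simple ideals, one per connected component of its Dynkin diagram, so g ≅ C_4 ⊕ D_4 (dimension 36 + 28 = 64).

type C_4 + type D_4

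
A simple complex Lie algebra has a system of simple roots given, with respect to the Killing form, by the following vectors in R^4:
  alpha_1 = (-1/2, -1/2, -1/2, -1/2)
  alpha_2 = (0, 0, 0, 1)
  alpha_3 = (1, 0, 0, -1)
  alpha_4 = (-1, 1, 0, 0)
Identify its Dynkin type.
F_4

Compute the Cartan integers a_ij = 2(alpha_i, alpha_j)/(alpha_j, alpha_j); the resulting 4x4 Cartan matrix is
[[2, -1, 0, 0], [-1, 2, -1, 0], [0, -2, 2, -1], [0, 0, -1, 2]].
The roots have two lengths (squared-length ratio 2:1); the short ones are alpha_{1,2}. The associated Dynkin diagram is a chain of 4 nodes with a double edge between the middle two (F_4), so the type is F_4.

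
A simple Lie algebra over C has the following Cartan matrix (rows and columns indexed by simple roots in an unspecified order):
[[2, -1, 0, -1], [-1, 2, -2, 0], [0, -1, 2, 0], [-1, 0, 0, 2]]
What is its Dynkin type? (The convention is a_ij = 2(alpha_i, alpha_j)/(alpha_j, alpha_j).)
The matrix has rank 4 with 2's on the diagonal. Reading the off-diagonal entries as Dynkin edges (a single edge where a_ij = a_ji = -1; a double or triple edge where a_ij * a_ji = 2 or 3), the diagram is a chain of 4 nodes with a double edge at one end; the terminal node there is the unique short simple root (B_4). One simple-root ordering that puts it in standard form is (alpha_4, alpha_1, alpha_2, alpha_3). So the algebra is type B_4, i.e. so(9).

type B_4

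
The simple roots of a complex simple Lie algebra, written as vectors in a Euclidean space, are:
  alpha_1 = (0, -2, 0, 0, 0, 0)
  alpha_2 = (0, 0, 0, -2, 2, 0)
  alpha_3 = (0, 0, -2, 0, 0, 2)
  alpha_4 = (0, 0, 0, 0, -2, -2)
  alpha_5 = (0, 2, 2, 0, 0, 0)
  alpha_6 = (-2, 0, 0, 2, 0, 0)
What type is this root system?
Compute the Cartan integers a_ij = 2(alpha_i, alpha_j)/(alpha_j, alpha_j); the resulting 6x6 Cartan matrix is
[[2, 0, 0, 0, -1, 0], [0, 2, 0, -1, 0, -1], [0, 0, 2, -1, -1, 0], [0, -1, -1, 2, 0, 0], [-2, 0, -1, 0, 2, 0], [0, -1, 0, 0, 0, 2]].
The roots have two lengths (squared-length ratio 2:1); the short ones are alpha_{1}. The associated Dynkin diagram is a chain of 6 nodes with a double edge at one end; the terminal node there is the unique short simple root (B_6), so the type is B_6 (the algebra so(13)).

type B_6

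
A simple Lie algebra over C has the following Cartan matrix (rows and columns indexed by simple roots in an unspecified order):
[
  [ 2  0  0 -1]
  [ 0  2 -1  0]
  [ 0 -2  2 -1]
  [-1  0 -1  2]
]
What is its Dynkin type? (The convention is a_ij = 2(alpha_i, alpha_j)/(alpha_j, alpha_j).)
B_4

The matrix has rank 4 with 2's on the diagonal. Reading the off-diagonal entries as Dynkin edges (a single edge where a_ij = a_ji = -1; a double or triple edge where a_ij * a_ji = 2 or 3), the diagram is a chain of 4 nodes with a double edge at one end; the terminal node there is the unique short simple root (B_4). One simple-root ordering that puts it in standard form is (alpha_1, alpha_4, alpha_3, alpha_2). So the algebra is type B_4, i.e. so(9).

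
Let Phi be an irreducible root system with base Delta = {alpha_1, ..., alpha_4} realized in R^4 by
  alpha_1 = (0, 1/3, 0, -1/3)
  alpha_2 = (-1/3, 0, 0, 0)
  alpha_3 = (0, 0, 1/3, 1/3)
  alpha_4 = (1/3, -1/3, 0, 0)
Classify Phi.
B_4 (so(9))

Compute the Cartan integers a_ij = 2(alpha_i, alpha_j)/(alpha_j, alpha_j); the resulting 4x4 Cartan matrix is
[[2, 0, -1, -1], [0, 2, 0, -1], [-1, 0, 2, 0], [-1, -2, 0, 2]].
The roots have two lengths (squared-length ratio 2:1); the short ones are alpha_{2}. The associated Dynkin diagram is a chain of 4 nodes with a double edge at one end; the terminal node there is the unique short simple root (B_4), so the type is B_4 (the algebra so(9)).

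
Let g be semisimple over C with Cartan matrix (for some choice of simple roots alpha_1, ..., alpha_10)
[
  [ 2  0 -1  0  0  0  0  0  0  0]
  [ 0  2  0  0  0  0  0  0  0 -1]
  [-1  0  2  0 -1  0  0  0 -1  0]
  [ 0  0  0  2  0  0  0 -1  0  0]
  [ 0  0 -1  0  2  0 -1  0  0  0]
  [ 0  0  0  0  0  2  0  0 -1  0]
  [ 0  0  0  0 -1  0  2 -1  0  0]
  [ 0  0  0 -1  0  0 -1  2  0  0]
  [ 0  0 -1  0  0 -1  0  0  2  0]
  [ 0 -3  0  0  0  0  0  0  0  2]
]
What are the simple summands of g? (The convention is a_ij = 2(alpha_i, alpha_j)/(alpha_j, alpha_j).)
The diagram associated to this matrix has two connected components: the simple roots {alpha_1, alpha_3, alpha_4, alpha_5, alpha_6, alpha_7, alpha_8, alpha_9} form a chain of 7 nodes with one extra node attached to the third node from one end (E_8), and {alpha_2, alpha_10} form two nodes joined by a triple edge (G_2). A semisimple Lie algebra decomposes uniquely as the direct sum of simple ideals, one per connected component of its Dynkin diagram, so g ≅ E_8 ⊕ G_2 (dimension 248 + 14 = 262).

type E_8 + type G_2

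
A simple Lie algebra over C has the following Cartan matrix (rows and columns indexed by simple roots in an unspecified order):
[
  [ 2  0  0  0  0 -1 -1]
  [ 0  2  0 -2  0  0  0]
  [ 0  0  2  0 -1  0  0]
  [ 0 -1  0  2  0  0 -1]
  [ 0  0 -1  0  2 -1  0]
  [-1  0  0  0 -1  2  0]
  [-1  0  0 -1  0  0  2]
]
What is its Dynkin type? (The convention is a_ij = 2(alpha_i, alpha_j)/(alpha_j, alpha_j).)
C_7

The matrix has rank 7 with 2's on the diagonal. Reading the off-diagonal entries as Dynkin edges (a single edge where a_ij = a_ji = -1; a double or triple edge where a_ij * a_ji = 2 or 3), the diagram is a chain of 7 nodes with a double edge at one end; the terminal node there is the unique long simple root (C_7). One simple-root ordering that puts it in standard form is (alpha_3, alpha_5, alpha_6, alpha_1, alpha_7, alpha_4, alpha_2). So the algebra is type C_7, i.e. sp(14).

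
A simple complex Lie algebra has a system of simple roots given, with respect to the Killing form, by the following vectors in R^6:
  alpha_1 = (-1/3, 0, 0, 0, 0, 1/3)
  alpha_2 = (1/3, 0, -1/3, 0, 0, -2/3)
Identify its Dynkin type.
Compute the Cartan integers a_ij = 2(alpha_i, alpha_j)/(alpha_j, alpha_j); the resulting 2x2 Cartan matrix is
[[2, -1], [-3, 2]].
The roots have two lengths (squared-length ratio 3:1); the short ones are alpha_{1}. The associated Dynkin diagram is two nodes joined by a triple edge (G_2), so the type is G_2.

G_2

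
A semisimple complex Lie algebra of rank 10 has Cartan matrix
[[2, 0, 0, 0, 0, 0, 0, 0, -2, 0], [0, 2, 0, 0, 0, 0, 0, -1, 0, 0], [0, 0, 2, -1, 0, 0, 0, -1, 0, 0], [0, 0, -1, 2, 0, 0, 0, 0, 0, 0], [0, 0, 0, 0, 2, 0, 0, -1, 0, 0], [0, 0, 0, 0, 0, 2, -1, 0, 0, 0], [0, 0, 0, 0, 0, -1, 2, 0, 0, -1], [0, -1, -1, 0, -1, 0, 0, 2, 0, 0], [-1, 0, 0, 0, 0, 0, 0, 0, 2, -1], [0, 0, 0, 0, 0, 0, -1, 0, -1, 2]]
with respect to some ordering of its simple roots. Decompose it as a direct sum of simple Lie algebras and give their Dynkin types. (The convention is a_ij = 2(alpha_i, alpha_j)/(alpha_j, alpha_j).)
C_5 (sp(10)) ⊕ D_5 (so(10))

The diagram associated to this matrix has two connected components: the simple roots {alpha_1, alpha_6, alpha_7, alpha_9, alpha_10} form a chain of 5 nodes with a double edge at one end; the terminal node there is the unique long simple root (C_5), and {alpha_2, alpha_3, alpha_4, alpha_5, alpha_8} form a chain of 3 nodes with a fork of two nodes at one end (D_5). A semisimple Lie algebra decomposes uniquely as the direct sum of simple ideals, one per connected component of its Dynkin diagram, so g ≅ C_5 ⊕ D_5 (dimension 55 + 45 = 100).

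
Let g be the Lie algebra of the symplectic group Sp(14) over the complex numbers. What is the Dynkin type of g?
This is sp(14), which has dimension 14(14+1)/2 = 105 and rank 14/2 = 7. In the classification of classical Lie algebras, the symplectic algebra sp(2n) has type C_n; here n = 7, so the Dynkin diagram is a chain of 7 nodes with a double edge at one end; the terminal node there is the unique long simple root (C_7). Hence the type is C_7.

C_7 (sp(14))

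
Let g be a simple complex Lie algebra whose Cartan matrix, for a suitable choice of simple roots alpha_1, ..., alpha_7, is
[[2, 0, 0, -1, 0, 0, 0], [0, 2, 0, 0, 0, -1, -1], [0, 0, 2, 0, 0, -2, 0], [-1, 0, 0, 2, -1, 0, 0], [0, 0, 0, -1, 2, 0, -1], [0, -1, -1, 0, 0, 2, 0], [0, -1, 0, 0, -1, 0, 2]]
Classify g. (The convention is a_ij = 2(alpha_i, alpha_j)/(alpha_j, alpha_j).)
The matrix has rank 7 with 2's on the diagonal. Reading the off-diagonal entries as Dynkin edges (a single edge where a_ij = a_ji = -1; a double or triple edge where a_ij * a_ji = 2 or 3), the diagram is a chain of 7 nodes with a double edge at one end; the terminal node there is the unique long simple root (C_7). One simple-root ordering that puts it in standard form is (alpha_1, alpha_4, alpha_5, alpha_7, alpha_2, alpha_6, alpha_3). So the algebra is type C_7, i.e. sp(14).

type C_7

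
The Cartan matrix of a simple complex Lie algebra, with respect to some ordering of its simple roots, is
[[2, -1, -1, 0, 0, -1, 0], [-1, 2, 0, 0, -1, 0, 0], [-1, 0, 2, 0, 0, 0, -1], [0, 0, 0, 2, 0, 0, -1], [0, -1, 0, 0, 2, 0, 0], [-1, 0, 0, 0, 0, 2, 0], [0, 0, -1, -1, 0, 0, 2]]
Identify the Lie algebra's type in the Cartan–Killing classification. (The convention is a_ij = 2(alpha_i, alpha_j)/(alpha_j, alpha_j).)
E_7

The matrix has rank 7 with 2's on the diagonal. Reading the off-diagonal entries as Dynkin edges (a single edge where a_ij = a_ji = -1; a double or triple edge where a_ij * a_ji = 2 or 3), the diagram is a chain of 6 nodes with one extra node attached to the third node from one end (E_7). One simple-root ordering that puts it in standard form is (alpha_5, alpha_6, alpha_2, alpha_1, alpha_3, alpha_7, alpha_4). So the algebra is type E_7.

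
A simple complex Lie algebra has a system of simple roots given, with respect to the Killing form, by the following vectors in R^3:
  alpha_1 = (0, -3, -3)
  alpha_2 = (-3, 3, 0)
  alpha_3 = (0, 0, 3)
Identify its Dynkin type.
type B_3

Compute the Cartan integers a_ij = 2(alpha_i, alpha_j)/(alpha_j, alpha_j); the resulting 3x3 Cartan matrix is
[[2, -1, -2], [-1, 2, 0], [-1, 0, 2]].
The roots have two lengths (squared-length ratio 2:1); the short ones are alpha_{3}. The associated Dynkin diagram is a chain of 3 nodes with a double edge at one end; the terminal node there is the unique short simple root (B_3), so the type is B_3 (the algebra so(7)).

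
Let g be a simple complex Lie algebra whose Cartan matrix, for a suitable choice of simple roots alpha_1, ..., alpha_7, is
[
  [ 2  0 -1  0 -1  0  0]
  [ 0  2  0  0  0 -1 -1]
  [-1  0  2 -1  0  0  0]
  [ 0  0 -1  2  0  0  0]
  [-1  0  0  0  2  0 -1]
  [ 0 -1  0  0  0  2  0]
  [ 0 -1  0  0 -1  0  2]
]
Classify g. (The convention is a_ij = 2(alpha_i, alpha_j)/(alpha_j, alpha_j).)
A7

The matrix has rank 7 with 2's on the diagonal. Reading the off-diagonal entries as Dynkin edges (a single edge where a_ij = a_ji = -1; a double or triple edge where a_ij * a_ji = 2 or 3), the diagram is a chain of 7 nodes with single edges (A_7). One simple-root ordering that puts it in standard form is (alpha_4, alpha_3, alpha_1, alpha_5, alpha_7, alpha_2, alpha_6). So the algebra is type A_7, i.e. sl(8).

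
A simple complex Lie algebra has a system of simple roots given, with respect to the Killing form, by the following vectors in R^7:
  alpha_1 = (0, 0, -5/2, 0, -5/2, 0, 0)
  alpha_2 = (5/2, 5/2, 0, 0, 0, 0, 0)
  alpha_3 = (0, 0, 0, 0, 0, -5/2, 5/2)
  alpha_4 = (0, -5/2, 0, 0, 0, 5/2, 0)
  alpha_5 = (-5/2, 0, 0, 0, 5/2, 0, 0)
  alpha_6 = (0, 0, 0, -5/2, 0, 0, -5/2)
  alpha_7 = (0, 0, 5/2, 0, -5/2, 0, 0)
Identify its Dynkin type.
Compute the Cartan integers a_ij = 2(alpha_i, alpha_j)/(alpha_j, alpha_j); the resulting 7x7 Cartan matrix is
[[2, 0, 0, 0, -1, 0, 0], [0, 2, 0, -1, -1, 0, 0], [0, 0, 2, -1, 0, -1, 0], [0, -1, -1, 2, 0, 0, 0], [-1, -1, 0, 0, 2, 0, -1], [0, 0, -1, 0, 0, 2, 0], [0, 0, 0, 0, -1, 0, 2]].
All simple roots have the same length, so the diagram is simply laced. The associated Dynkin diagram is a chain of 5 nodes with a fork of two nodes at one end (D_7), so the type is D_7 (the algebra so(14)).

D7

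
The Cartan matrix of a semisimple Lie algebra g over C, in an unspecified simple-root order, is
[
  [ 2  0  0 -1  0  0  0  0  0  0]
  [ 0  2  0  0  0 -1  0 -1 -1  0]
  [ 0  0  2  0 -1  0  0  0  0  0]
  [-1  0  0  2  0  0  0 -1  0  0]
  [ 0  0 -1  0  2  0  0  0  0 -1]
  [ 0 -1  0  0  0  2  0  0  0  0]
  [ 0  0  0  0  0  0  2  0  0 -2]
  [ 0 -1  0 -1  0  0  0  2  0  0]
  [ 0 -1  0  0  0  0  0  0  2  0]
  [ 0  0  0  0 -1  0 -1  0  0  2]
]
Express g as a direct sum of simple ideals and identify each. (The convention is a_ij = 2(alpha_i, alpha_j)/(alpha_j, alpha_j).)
The diagram associated to this matrix has two connected components: the simple roots {alpha_3, alpha_5, alpha_7, alpha_10} form a chain of 4 nodes with a double edge at one end; the terminal node there is the unique long simple root (C_4), and {alpha_1, alpha_2, alpha_4, alpha_6, alpha_8, alpha_9} form a chain of 4 nodes with a fork of two nodes at one end (D_6). A semisimple Lie algebra decomposes uniquely as the direct sum of simple ideals, one per connected component of its Dynkin diagram, so g ≅ C_4 ⊕ D_6 (dimension 36 + 66 = 102).

C_4 (sp(8)) + D_6 (so(12))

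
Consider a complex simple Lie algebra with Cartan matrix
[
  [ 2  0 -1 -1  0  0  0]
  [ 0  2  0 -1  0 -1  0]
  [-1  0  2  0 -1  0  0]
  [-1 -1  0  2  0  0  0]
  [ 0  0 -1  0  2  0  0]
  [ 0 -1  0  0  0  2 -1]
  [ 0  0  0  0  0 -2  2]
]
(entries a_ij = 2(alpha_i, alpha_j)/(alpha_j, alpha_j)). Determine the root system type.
The matrix has rank 7 with 2's on the diagonal. Reading the off-diagonal entries as Dynkin edges (a single edge where a_ij = a_ji = -1; a double or triple edge where a_ij * a_ji = 2 or 3), the diagram is a chain of 7 nodes with a double edge at one end; the terminal node there is the unique long simple root (C_7). One simple-root ordering that puts it in standard form is (alpha_5, alpha_3, alpha_1, alpha_4, alpha_2, alpha_6, alpha_7). So the algebra is type C_7, i.e. sp(14).

C_7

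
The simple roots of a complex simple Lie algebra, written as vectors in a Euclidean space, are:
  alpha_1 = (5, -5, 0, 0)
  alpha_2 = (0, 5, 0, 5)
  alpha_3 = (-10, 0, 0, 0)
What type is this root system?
C_3 (sp(6))

Compute the Cartan integers a_ij = 2(alpha_i, alpha_j)/(alpha_j, alpha_j); the resulting 3x3 Cartan matrix is
[[2, -1, -1], [-1, 2, 0], [-2, 0, 2]].
The roots have two lengths (squared-length ratio 2:1); the short ones are alpha_{1,2}. The associated Dynkin diagram is a chain of 3 nodes with a double edge at one end; the terminal node there is the unique long simple root (C_3), so the type is C_3 (the algebra sp(6)).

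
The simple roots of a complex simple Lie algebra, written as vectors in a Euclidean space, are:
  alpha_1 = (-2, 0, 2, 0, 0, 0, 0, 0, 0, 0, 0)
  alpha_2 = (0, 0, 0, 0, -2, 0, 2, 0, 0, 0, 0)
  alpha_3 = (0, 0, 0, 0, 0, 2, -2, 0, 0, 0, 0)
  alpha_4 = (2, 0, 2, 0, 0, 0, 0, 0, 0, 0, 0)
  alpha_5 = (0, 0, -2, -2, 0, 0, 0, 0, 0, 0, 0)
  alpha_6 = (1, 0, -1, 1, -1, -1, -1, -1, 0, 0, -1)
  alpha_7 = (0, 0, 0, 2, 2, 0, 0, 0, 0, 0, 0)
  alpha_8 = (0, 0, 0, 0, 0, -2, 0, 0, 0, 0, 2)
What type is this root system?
E8

Compute the Cartan integers a_ij = 2(alpha_i, alpha_j)/(alpha_j, alpha_j); the resulting 8x8 Cartan matrix is
[[2, 0, 0, 0, -1, -1, 0, 0], [0, 2, -1, 0, 0, 0, -1, 0], [0, -1, 2, 0, 0, 0, 0, -1], [0, 0, 0, 2, -1, 0, 0, 0], [-1, 0, 0, -1, 2, 0, -1, 0], [-1, 0, 0, 0, 0, 2, 0, 0], [0, -1, 0, 0, -1, 0, 2, 0], [0, 0, -1, 0, 0, 0, 0, 2]].
All simple roots have the same length, so the diagram is simply laced. The associated Dynkin diagram is a chain of 7 nodes with one extra node attached to the third node from one end (E_8), so the type is E_8.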